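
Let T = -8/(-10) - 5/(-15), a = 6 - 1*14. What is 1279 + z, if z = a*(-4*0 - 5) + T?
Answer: 19802/15 ≈ 1320.1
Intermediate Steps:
a = -8 (a = 6 - 14 = -8)
T = 17/15 (T = -8*(-⅒) - 5*(-1/15) = ⅘ + ⅓ = 17/15 ≈ 1.1333)
z = 617/15 (z = -8*(-4*0 - 5) + 17/15 = -8*(0 - 5) + 17/15 = -8*(-5) + 17/15 = 40 + 17/15 = 617/15 ≈ 41.133)
1279 + z = 1279 + 617/15 = 19802/15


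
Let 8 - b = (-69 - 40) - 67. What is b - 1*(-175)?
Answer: 359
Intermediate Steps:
b = 184 (b = 8 - ((-69 - 40) - 67) = 8 - (-109 - 67) = 8 - 1*(-176) = 8 + 176 = 184)
b - 1*(-175) = 184 - 1*(-175) = 184 + 175 = 359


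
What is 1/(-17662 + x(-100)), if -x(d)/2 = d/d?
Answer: -1/17664 ≈ -5.6612e-5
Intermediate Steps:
x(d) = -2 (x(d) = -2*d/d = -2*1 = -2)
1/(-17662 + x(-100)) = 1/(-17662 - 2) = 1/(-17664) = -1/17664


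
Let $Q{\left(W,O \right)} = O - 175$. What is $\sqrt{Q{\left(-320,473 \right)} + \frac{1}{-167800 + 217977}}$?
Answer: $\frac{\sqrt{750283986219}}{50177} \approx 17.263$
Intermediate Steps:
$Q{\left(W,O \right)} = -175 + O$
$\sqrt{Q{\left(-320,473 \right)} + \frac{1}{-167800 + 217977}} = \sqrt{\left(-175 + 473\right) + \frac{1}{-167800 + 217977}} = \sqrt{298 + \frac{1}{50177}} = \sqrt{\frac{14952747}{50177}} = \frac{\sqrt{750283986219}}{50177}$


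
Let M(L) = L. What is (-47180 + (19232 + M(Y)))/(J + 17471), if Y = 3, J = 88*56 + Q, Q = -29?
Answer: -5589/4474 ≈ -1.2492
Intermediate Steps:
J = 4899 (J = 88*56 - 29 = 4928 - 29 = 4899)
(-47180 + (19232 + M(Y)))/(J + 17471) = (-47180 + (19232 + 3))/(4899 + 17471) = (-47180 + 19235)/22370 = -27945*1/22370 = -5589/4474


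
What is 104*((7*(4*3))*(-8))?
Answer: -69888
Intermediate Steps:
104*((7*(4*3))*(-8)) = 104*((7*12)*(-8)) = 104*(84*(-8)) = 104*(-672) = -69888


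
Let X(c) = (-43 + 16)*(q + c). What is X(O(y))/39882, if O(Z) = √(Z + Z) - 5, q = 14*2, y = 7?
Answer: -9/578 - 9*√14/13294 ≈ -0.018104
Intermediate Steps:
q = 28
O(Z) = -5 + √2*√Z (O(Z) = √(2*Z) - 5 = √2*√Z - 5 = -5 + √2*√Z)
X(c) = -756 - 27*c (X(c) = (-43 + 16)*(28 + c) = -27*(28 + c) = -756 - 27*c)
X(O(y))/39882 = (-756 - 27*(-5 + √2*√7))/39882 = (-756 - 27*(-5 + √14))*(1/39882) = (-756 + (135 - 27*√14))*(1/39882) = (-621 - 27*√14)*(1/39882) = -9/578 - 9*√14/13294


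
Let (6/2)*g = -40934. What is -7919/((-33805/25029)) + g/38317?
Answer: 22782439063231/3885918555 ≈ 5862.8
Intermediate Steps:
g = -40934/3 (g = (⅓)*(-40934) = -40934/3 ≈ -13645.)
-7919/((-33805/25029)) + g/38317 = -7919/((-33805/25029)) - 40934/3/38317 = -7919/((-33805*1/25029)) - 40934/3*1/38317 = -7919/(-33805/25029) - 40934/114951 = -7919*(-25029/33805) - 40934/114951 = 198204651/33805 - 40934/114951 = 22782439063231/3885918555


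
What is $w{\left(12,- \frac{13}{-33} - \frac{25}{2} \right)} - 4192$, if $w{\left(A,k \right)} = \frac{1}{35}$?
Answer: $- \frac{146719}{35} \approx -4192.0$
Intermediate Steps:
$w{\left(A,k \right)} = \frac{1}{35}$
$w{\left(12,- \frac{13}{-33} - \frac{25}{2} \right)} - 4192 = \frac{1}{35} - 4192 = - \frac{146719}{35}$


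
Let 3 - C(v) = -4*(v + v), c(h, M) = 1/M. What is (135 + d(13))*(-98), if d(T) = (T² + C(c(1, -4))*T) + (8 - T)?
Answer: -30576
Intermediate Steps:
C(v) = 3 + 8*v (C(v) = 3 - (-4)*(v + v) = 3 - (-4)*2*v = 3 - (-8)*v = 3 + 8*v)
d(T) = 8 + T² (d(T) = (T² + (3 + 8/(-4))*T) + (8 - T) = (T² + (3 + 8*(-¼))*T) + (8 - T) = (T² + (3 - 2)*T) + (8 - T) = (T² + 1*T) + (8 - T) = (T² + T) + (8 - T) = (T + T²) + (8 - T) = 8 + T²)
(135 + d(13))*(-98) = (135 + (8 + 13²))*(-98) = (135 + (8 + 169))*(-98) = (135 + 177)*(-98) = 312*(-98) = -30576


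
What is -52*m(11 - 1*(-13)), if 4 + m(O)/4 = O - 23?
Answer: 624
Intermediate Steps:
m(O) = -108 + 4*O (m(O) = -16 + 4*(O - 23) = -16 + 4*(-23 + O) = -16 + (-92 + 4*O) = -108 + 4*O)
-52*m(11 - 1*(-13)) = -52*(-108 + 4*(11 - 1*(-13))) = -52*(-108 + 4*(11 + 13)) = -52*(-108 + 4*24) = -52*(-108 + 96) = -52*(-12) = 624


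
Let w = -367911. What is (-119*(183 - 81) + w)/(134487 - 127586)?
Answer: -380049/6901 ≈ -55.072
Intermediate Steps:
(-119*(183 - 81) + w)/(134487 - 127586) = (-119*(183 - 81) - 367911)/(134487 - 127586) = (-119*102 - 367911)/6901 = (-12138 - 367911)*(1/6901) = -380049*1/6901 = -380049/6901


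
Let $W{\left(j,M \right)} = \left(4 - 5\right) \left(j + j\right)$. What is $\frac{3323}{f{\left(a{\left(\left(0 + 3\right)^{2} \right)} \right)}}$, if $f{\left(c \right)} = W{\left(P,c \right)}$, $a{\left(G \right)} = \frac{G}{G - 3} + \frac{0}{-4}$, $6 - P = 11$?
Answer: $\frac{3323}{10} \approx 332.3$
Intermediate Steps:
$P = -5$ ($P = 6 - 11 = -5$)
$W{\left(j,M \right)} = - 2 j$
$a{\left(G \right)} = \frac{G}{-3 + G}$ ($a{\left(G \right)} = \frac{G}{-3 + G} + 0 \left(- \frac{1}{4}\right) = \frac{G}{-3 + G} + 0 = \frac{G}{-3 + G}$)
$f{\left(c \right)} = 10$ ($f{\left(c \right)} = \left(-2\right) \left(-5\right) = 10$)
$\frac{3323}{f{\left(a{\left(\left(0 + 3\right)^{2} \right)} \right)}} = \frac{3323}{10}$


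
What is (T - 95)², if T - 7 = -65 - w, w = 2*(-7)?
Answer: 19321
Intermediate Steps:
w = -14
T = -44 (T = 7 + (-65 - 1*(-14)) = 7 + (-65 + 14) = 7 - 51 = -44)
(T - 95)² = (-44 - 95)² = (-139)² = 19321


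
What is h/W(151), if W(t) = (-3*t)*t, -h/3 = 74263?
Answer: 74263/22801 ≈ 3.2570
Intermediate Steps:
h = -222789 (h = -3*74263 = -222789)
W(t) = -3*t²
h/W(151) = -222789/((-3*151²)) = -222789/((-3*22801)) = -222789/(-68403) = -222789*(-1/68403) = 74263/22801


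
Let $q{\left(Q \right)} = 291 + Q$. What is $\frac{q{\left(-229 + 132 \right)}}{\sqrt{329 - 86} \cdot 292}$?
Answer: $\frac{97 \sqrt{3}}{3942} \approx 0.04262$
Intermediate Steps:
$\frac{q{\left(-229 + 132 \right)}}{\sqrt{329 - 86} \cdot 292} = \frac{291 + \left(-229 + 132\right)}{\sqrt{329 - 86} \cdot 292} = \frac{291 - 97}{\sqrt{243} \cdot 292} = \frac{194}{9 \sqrt{3} \cdot 292} = \frac{194}{2628 \sqrt{3}} = 194 \frac{\sqrt{3}}{7884} = \frac{97 \sqrt{3}}{3942}$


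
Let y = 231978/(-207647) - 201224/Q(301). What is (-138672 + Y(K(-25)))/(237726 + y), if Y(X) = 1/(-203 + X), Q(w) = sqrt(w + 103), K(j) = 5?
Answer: -107670665200510254062309/184252055768494223377380 - 2707088244295210820099*sqrt(101)/1105512334610965340264280 ≈ -0.60898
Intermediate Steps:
Q(w) = sqrt(103 + w)
y = -231978/207647 - 100612*sqrt(101)/101 (y = 231978/(-207647) - 201224/sqrt(103 + 301) = 231978*(-1/207647) - 201224*sqrt(101)/202 = -231978/207647 - 201224*sqrt(101)/202 = -231978/207647 - 100612*sqrt(101)/101 ≈ -10012.)
(-138672 + Y(K(-25)))/(237726 + y) = (-138672 + 1/(-203 + 5))/(237726 + (-231978/207647 - 100612*sqrt(101)/101)) = (-138672 + 1/(-198))/(49362858744/207647 - 100612*sqrt(101)/101) = (-138672 - 1/198)/(49362858744/207647 - 100612*sqrt(101)/101) = -27457057/(198*(49362858744/207647 - 100612*sqrt(101)/101))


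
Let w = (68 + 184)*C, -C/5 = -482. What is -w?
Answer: -607320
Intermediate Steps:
C = 2410 (C = -5*(-482) = 2410)
w = 607320 (w = (68 + 184)*2410 = 252*2410 = 607320)
-w = -1*607320 = -607320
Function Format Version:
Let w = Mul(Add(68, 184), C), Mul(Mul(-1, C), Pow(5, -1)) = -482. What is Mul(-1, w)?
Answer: -607320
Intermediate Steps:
C = 2410 (C = Mul(-5, -482) = 2410)
w = 607320 (w = Mul(Add(68, 184), 2410) = Mul(252, 2410) = 607320)
Mul(-1, w) = Mul(-1, 607320) = -607320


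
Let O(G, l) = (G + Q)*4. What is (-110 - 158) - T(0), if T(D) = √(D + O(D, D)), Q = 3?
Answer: -268 - 2*√3 ≈ -271.46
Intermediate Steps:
O(G, l) = 12 + 4*G (O(G, l) = (G + 3)*4 = (3 + G)*4 = 12 + 4*G)
T(D) = √(12 + 5*D) (T(D) = √(D + (12 + 4*D)) = √(12 + 5*D))
(-110 - 158) - T(0) = (-110 - 158) - √(12 + 5*0) = -268 - √(12 + 0) = -268 - √12 = -268 - 2*√3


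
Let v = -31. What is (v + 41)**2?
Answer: 100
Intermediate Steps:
(v + 41)**2 = (-31 + 41)**2 = 10**2 = 100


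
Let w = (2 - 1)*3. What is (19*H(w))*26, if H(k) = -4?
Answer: -1976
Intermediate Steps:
w = 3 (w = 1*3 = 3)
(19*H(w))*26 = (19*(-4))*26 = -76*26 = -1976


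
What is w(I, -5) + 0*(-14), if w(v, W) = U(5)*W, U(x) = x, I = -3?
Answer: -25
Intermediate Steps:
w(v, W) = 5*W
w(I, -5) + 0*(-14) = 5*(-5) + 0*(-14) = -25 + 0 = -25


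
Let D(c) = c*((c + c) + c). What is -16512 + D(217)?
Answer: 124755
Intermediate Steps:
D(c) = 3*c**2 (D(c) = c*(2*c + c) = c*(3*c) = 3*c**2)
-16512 + D(217) = -16512 + 3*217**2 = -16512 + 3*47089 = -16512 + 141267 = 124755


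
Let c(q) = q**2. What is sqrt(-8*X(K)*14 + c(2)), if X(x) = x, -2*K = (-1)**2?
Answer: 2*sqrt(15) ≈ 7.7460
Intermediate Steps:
K = -1/2 (K = -1/2*(-1)**2 = -1/2*1 = -1/2 ≈ -0.50000)
sqrt(-8*X(K)*14 + c(2)) = sqrt(-8*(-1/2)*14 + 2**2) = sqrt(4*14 + 4) = sqrt(56 + 4) = sqrt(60) = 2*sqrt(15)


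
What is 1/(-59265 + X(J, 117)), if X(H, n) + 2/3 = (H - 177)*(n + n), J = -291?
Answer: -3/506333 ≈ -5.9250e-6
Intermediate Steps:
X(H, n) = -⅔ + 2*n*(-177 + H) (X(H, n) = -⅔ + (H - 177)*(n + n) = -⅔ + (-177 + H)*(2*n) = -⅔ + 2*n*(-177 + H))
1/(-59265 + X(J, 117)) = 1/(-59265 + (-⅔ - 354*117 + 2*(-291)*117)) = 1/(-59265 + (-⅔ - 41418 - 68094)) = 1/(-59265 - 328538/3) = 1/(-506333/3) = -3/506333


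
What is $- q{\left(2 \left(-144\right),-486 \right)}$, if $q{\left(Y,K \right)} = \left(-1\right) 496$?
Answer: $496$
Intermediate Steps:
$q{\left(Y,K \right)} = -496$
$- q{\left(2 \left(-144\right),-486 \right)} = \left(-1\right) \left(-496\right) = 496$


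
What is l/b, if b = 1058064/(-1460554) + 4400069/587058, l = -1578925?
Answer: -676908760427584050/2902696721257 ≈ -2.3320e+5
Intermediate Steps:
b = 2902696721257/428714955066 (b = 1058064*(-1/1460554) + 4400069*(1/587058) = -529032/730277 + 4400069/587058 = 2902696721257/428714955066 ≈ 6.7707)
l/b = -1578925/2902696721257/428714955066 = -1578925*428714955066/2902696721257 = -676908760427584050/2902696721257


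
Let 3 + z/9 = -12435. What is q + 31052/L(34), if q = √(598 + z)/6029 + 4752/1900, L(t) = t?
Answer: 7395046/8075 + 4*I*√6959/6029 ≈ 915.79 + 0.055346*I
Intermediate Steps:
z = -111942 (z = -27 + 9*(-12435) = -27 - 111915 = -111942)
q = 1188/475 + 4*I*√6959/6029 (q = √(598 - 111942)/6029 + 4752/1900 = √(-111344)*(1/6029) + 4752*(1/1900) = (4*I*√6959)*(1/6029) + 1188/475 = 4*I*√6959/6029 + 1188/475 = 1188/475 + 4*I*√6959/6029 ≈ 2.5011 + 0.055346*I)
q + 31052/L(34) = (1188/475 + 4*I*√6959/6029) + 31052/34 = (1188/475 + 4*I*√6959/6029) + 31052*(1/34) = (1188/475 + 4*I*√6959/6029) + 15526/17 = 7395046/8075 + 4*I*√6959/6029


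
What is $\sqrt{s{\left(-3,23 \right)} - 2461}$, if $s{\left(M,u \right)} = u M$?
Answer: $i \sqrt{2530} \approx 50.299 i$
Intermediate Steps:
$s{\left(M,u \right)} = M u$
$\sqrt{s{\left(-3,23 \right)} - 2461} = \sqrt{\left(-3\right) 23 - 2461} = \sqrt{-69 - 2461} = \sqrt{-2530} = i \sqrt{2530}$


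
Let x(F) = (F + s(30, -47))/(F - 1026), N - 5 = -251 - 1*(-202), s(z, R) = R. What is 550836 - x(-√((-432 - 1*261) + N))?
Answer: 580257754309/1053413 - 979*I*√737/1053413 ≈ 5.5084e+5 - 0.02523*I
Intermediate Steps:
N = -44 (N = 5 + (-251 - 1*(-202)) = 5 + (-251 + 202) = 5 - 49 = -44)
x(F) = (-47 + F)/(-1026 + F) (x(F) = (F - 47)/(F - 1026) = (-47 + F)/(-1026 + F))
550836 - x(-√((-432 - 1*261) + N)) = 550836 - (-47 - √((-432 - 1*261) - 44))/(-1026 - √((-432 - 1*261) - 44)) = 550836 - (-47 - √((-432 - 261) - 44))/(-1026 - √((-432 - 261) - 44)) = 550836 - (-47 - √(-693 - 44))/(-1026 - √(-693 - 44)) = 550836 - (-47 - √(-737))/(-1026 - √(-737)) = 550836 - (-47 - I*√737)/(-1026 - I*√737)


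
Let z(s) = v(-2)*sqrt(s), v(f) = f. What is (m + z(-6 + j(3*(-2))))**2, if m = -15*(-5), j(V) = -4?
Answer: 5585 - 300*I*sqrt(10) ≈ 5585.0 - 948.68*I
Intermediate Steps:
z(s) = -2*sqrt(s)
m = 75
(m + z(-6 + j(3*(-2))))**2 = (75 - 2*sqrt(-6 - 4))**2 = (75 - 2*I*sqrt(10))**2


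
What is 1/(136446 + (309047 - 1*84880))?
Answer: 1/360613 ≈ 2.7731e-6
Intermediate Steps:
1/(136446 + (309047 - 1*84880)) = 1/(136446 + (309047 - 84880)) = 1/(136446 + 224167) = 1/360613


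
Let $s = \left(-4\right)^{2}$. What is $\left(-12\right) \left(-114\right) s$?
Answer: $21888$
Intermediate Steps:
$s = 16$
$\left(-12\right) \left(-114\right) s = \left(-12\right) \left(-114\right) 16 = 1368 \cdot 16 = 21888$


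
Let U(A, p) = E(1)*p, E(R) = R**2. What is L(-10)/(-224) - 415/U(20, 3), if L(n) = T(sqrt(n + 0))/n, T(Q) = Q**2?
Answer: -92963/672 ≈ -138.34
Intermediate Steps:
L(n) = 1 (L(n) = (sqrt(n + 0))**2/n = (sqrt(n))**2/n = n/n = 1)
U(A, p) = p (U(A, p) = 1**2*p = 1*p = p)
L(-10)/(-224) - 415/U(20, 3) = 1/(-224) - 415/3 = 1*(-1/224) - 415*1/3 = -1/224 - 415/3 = -92963/672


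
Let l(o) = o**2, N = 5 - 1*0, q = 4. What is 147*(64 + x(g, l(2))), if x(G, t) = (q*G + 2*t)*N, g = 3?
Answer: 24108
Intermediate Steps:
N = 5 (N = 5 + 0 = 5)
x(G, t) = 10*t + 20*G (x(G, t) = (4*G + 2*t)*5 = (2*t + 4*G)*5 = 10*t + 20*G)
147*(64 + x(g, l(2))) = 147*(64 + (10*2**2 + 20*3)) = 147*(64 + (10*4 + 60)) = 147*(64 + (40 + 60)) = 147*(64 + 100) = 147*164 = 24108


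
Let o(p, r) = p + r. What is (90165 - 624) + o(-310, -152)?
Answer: 89079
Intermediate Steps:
(90165 - 624) + o(-310, -152) = (90165 - 624) + (-310 - 152) = 89541 - 462 = 89079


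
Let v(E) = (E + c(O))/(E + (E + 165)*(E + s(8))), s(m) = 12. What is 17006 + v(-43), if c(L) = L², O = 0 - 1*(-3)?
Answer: 3826352/225 ≈ 17006.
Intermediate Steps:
O = 3 (O = 0 + 3 = 3)
v(E) = (9 + E)/(E + (12 + E)*(165 + E)) (v(E) = (E + 3²)/(E + (E + 165)*(E + 12)) = (E + 9)/(E + (165 + E)*(12 + E)) = (9 + E)/(E + (12 + E)*(165 + E)))
17006 + v(-43) = 17006 + (9 - 43)/(1980 + (-43)² + 178*(-43)) = 17006 - 34/(1980 + 1849 - 7654) = 17006 - 34/(-3825) = 17006 - 1/3825*(-34) = 17006 + 2/225 = 3826352/225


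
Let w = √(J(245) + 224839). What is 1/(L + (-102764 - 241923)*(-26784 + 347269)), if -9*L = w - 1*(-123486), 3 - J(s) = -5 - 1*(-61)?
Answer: -8947829180169/988440086882516526477295 + 9*√224786/988440086882516526477295 ≈ -9.0525e-12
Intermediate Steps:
J(s) = -53 (J(s) = 3 - (-5 - 1*(-61)) = 3 - (-5 + 61) = 3 - 1*56 = 3 - 56 = -53)
w = √224786 (w = √(-53 + 224839) = √224786 ≈ 474.12)
L = -41162/3 - √224786/9 (L = -(√224786 - 1*(-123486))/9 = -(√224786 + 123486)/9 = -(123486 + √224786)/9 = -41162/3 - √224786/9 ≈ -13773.)
1/(L + (-102764 - 241923)*(-26784 + 347269)) = 1/((-41162/3 - √224786/9) + (-102764 - 241923)*(-26784 + 347269)) = 1/((-41162/3 - √224786/9) - 344687*320485) = 1/((-41162/3 - √224786/9) - 110467013195) = 1/(-331401080747/3 - √224786/9)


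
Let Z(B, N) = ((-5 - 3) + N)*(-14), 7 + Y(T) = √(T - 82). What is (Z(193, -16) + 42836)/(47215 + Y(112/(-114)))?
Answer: 58084817616/63514967389 - 21586*I*√269610/63514967389 ≈ 0.91451 - 0.00017647*I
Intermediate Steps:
Y(T) = -7 + √(-82 + T) (Y(T) = -7 + √(T - 82) = -7 + √(-82 + T))
Z(B, N) = 112 - 14*N (Z(B, N) = (-8 + N)*(-14) = 112 - 14*N)
(Z(193, -16) + 42836)/(47215 + Y(112/(-114))) = ((112 - 14*(-16)) + 42836)/(47215 + (-7 + √(-82 + 112/(-114)))) = ((112 + 224) + 42836)/(47215 + (-7 + √(-82 + 112*(-1/114)))) = (336 + 42836)/(47215 + (-7 + √(-82 - 56/57))) = 43172/(47215 + (-7 + √(-4730/57))) = 43172/(47215 + (-7 + I*√269610/57)) = 43172/(47208 + I*√269610/57)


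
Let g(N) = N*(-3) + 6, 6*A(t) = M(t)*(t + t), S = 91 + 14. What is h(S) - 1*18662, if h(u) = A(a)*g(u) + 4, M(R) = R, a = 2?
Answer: -19070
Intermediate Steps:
S = 105
A(t) = t²/3 (A(t) = (t*(t + t))/6 = (t*(2*t))/6 = (2*t²)/6 = t²/3)
g(N) = 6 - 3*N (g(N) = -3*N + 6 = 6 - 3*N)
h(u) = 12 - 4*u (h(u) = ((⅓)*2²)*(6 - 3*u) + 4 = ((⅓)*4)*(6 - 3*u) + 4 = 4*(6 - 3*u)/3 + 4 = (8 - 4*u) + 4 = 12 - 4*u)
h(S) - 1*18662 = (12 - 4*105) - 1*18662 = (12 - 420) - 18662 = -408 - 18662 = -19070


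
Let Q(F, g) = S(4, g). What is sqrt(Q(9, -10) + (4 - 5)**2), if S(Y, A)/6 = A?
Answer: I*sqrt(59) ≈ 7.6811*I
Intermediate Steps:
S(Y, A) = 6*A
Q(F, g) = 6*g
sqrt(Q(9, -10) + (4 - 5)**2) = sqrt(6*(-10) + (4 - 5)**2) = sqrt(-60 + (-1)**2) = sqrt(-60 + 1) = sqrt(-59) = I*sqrt(59)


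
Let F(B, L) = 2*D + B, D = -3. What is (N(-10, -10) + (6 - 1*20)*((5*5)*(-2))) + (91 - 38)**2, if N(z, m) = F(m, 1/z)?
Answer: 3493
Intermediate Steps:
F(B, L) = -6 + B (F(B, L) = 2*(-3) + B = -6 + B)
N(z, m) = -6 + m
(N(-10, -10) + (6 - 1*20)*((5*5)*(-2))) + (91 - 38)**2 = ((-6 - 10) + (6 - 1*20)*((5*5)*(-2))) + (91 - 38)**2 = (-16 + (6 - 20)*(25*(-2))) + 53**2 = (-16 - 14*(-50)) + 2809 = (-16 + 700) + 2809 = 684 + 2809 = 3493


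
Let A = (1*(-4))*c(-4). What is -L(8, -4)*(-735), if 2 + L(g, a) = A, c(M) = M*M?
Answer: -48510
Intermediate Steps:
c(M) = M²
A = -64 (A = (1*(-4))*(-4)² = -4*16 = -64)
L(g, a) = -66 (L(g, a) = -2 - 64 = -66)
-L(8, -4)*(-735) = -(-66)*(-735) = -1*48510 = -48510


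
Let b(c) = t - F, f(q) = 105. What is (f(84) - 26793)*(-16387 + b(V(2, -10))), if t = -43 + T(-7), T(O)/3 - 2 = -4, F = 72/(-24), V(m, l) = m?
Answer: 438563904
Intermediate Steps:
F = -3 (F = 72*(-1/24) = -3)
T(O) = -6 (T(O) = 6 + 3*(-4) = 6 - 12 = -6)
t = -49 (t = -43 - 6 = -49)
b(c) = -46 (b(c) = -49 - 1*(-3) = -49 + 3 = -46)
(f(84) - 26793)*(-16387 + b(V(2, -10))) = (105 - 26793)*(-16387 - 46) = -26688*(-16433) = 438563904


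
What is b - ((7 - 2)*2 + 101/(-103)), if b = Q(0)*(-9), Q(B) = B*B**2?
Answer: -929/103 ≈ -9.0194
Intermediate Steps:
Q(B) = B**3
b = 0 (b = 0**3*(-9) = 0*(-9) = 0)
b - ((7 - 2)*2 + 101/(-103)) = 0 - ((7 - 2)*2 + 101/(-103)) = 0 - (5*2 + 101*(-1/103)) = 0 - (10 - 101/103) = 0 - 1*929/103 = 0 - 929/103 = -929/103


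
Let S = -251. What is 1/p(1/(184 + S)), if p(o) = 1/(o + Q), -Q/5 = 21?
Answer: -7036/67 ≈ -105.01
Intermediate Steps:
Q = -105 (Q = -5*21 = -105)
p(o) = 1/(-105 + o) (p(o) = 1/(o - 105) = 1/(-105 + o))
1/p(1/(184 + S)) = 1/(1/(-105 + 1/(184 - 251))) = 1/(1/(-105 + 1/(-67))) = 1/(1/(-105 - 1/67)) = 1/(1/(-7036/67)) = 1/(-67/7036) = -7036/67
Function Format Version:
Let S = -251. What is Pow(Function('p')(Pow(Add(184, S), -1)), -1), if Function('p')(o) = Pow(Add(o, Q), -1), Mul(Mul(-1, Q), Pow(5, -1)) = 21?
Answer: Rational(-7036, 67) ≈ -105.01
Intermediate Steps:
Q = -105 (Q = Mul(-5, 21) = -105)
Function('p')(o) = Pow(Add(-105, o), -1) (Function('p')(o) = Pow(Add(o, -105), -1) = Pow(Add(-105, o), -1))
Pow(Function('p')(Pow(Add(184, S), -1)), -1) = Pow(Pow(Add(-105, Pow(Add(184, -251), -1)), -1), -1) = Pow(Pow(Add(-105, Pow(-67, -1)), -1), -1) = Pow(Pow(Add(-105, Rational(-1, 67)), -1), -1) = Pow(Pow(Rational(-7036, 67), -1), -1) = Pow(Rational(-67, 7036), -1) = Rational(-7036, 67)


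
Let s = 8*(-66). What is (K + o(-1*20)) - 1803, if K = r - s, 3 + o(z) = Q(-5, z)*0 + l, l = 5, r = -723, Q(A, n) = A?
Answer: -1996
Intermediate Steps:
s = -528
o(z) = 2 (o(z) = -3 + (-5*0 + 5) = -3 + (0 + 5) = -3 + 5 = 2)
K = -195 (K = -723 - 1*(-528) = -723 + 528 = -195)
(K + o(-1*20)) - 1803 = (-195 + 2) - 1803 = -193 - 1803 = -1996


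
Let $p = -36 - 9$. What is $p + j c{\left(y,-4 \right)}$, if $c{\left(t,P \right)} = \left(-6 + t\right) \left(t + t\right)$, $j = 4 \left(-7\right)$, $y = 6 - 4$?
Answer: $403$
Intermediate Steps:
$y = 2$ ($y = 6 - 4 = 2$)
$j = -28$
$p = -45$ ($p = -36 - 9 = -45$)
$c{\left(t,P \right)} = 2 t \left(-6 + t\right)$ ($c{\left(t,P \right)} = \left(-6 + t\right) 2 t = 2 t \left(-6 + t\right)$)
$p + j c{\left(y,-4 \right)} = -45 - 28 \cdot 2 \cdot 2 \left(-6 + 2\right) = -45 - 28 \cdot 2 \cdot 2 \left(-4\right) = -45 - -448 = -45 + 448 = 403$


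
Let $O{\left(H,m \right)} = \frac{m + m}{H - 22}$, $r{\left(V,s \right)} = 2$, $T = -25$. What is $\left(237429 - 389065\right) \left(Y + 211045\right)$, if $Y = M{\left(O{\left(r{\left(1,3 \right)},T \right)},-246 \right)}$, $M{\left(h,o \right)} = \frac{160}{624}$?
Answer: $- \frac{1248080281540}{39} \approx -3.2002 \cdot 10^{10}$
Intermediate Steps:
$O{\left(H,m \right)} = \frac{2 m}{-22 + H}$
$M{\left(h,o \right)} = \frac{10}{39}$ ($M{\left(h,o \right)} = 160 \cdot \frac{1}{624} = \frac{10}{39}$)
$Y = \frac{10}{39} \approx 0.25641$
$\left(237429 - 389065\right) \left(Y + 211045\right) = \left(237429 - 389065\right) \left(\frac{10}{39} + 211045\right) = \left(-151636\right) \frac{8230765}{39} = - \frac{1248080281540}{39}$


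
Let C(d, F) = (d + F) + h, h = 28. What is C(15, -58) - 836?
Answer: -851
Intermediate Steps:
C(d, F) = 28 + F + d (C(d, F) = (d + F) + 28 = (F + d) + 28 = 28 + F + d)
C(15, -58) - 836 = (28 - 58 + 15) - 836 = -15 - 836 = -851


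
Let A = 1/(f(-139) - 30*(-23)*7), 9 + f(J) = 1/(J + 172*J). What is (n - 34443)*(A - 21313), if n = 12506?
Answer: 54202566019173627/115930586 ≈ 4.6754e+8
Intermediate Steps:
f(J) = -9 + 1/(173*J) (f(J) = -9 + 1/(J + 172*J) = -9 + 1/(173*J))
A = 24047/115930586 (A = 1/((-9 + (1/173)/(-139)) - 30*(-23)*7) = 1/((-9 + (1/173)*(-1/139)) + 690*7) = 1/((-9 - 1/24047) + 4830) = 1/(-216424/24047 + 4830) = 1/(115930586/24047) = 24047/115930586 ≈ 0.00020743)
(n - 34443)*(A - 21313) = (12506 - 34443)*(24047/115930586 - 21313) = -21937*(-2470828555371/115930586) = 54202566019173627/115930586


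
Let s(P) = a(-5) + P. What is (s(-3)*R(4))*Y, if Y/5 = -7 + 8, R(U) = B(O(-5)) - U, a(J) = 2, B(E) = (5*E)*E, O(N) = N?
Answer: -605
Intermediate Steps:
B(E) = 5*E²
R(U) = 125 - U (R(U) = 5*(-5)² - U = 5*25 - U = 125 - U)
s(P) = 2 + P
Y = 5 (Y = 5*(-7 + 8) = 5*1 = 5)
(s(-3)*R(4))*Y = ((2 - 3)*(125 - 1*4))*5 = -(125 - 4)*5 = -1*121*5 = -121*5 = -605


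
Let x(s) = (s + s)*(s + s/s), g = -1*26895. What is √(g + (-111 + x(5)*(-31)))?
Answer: I*√28866 ≈ 169.9*I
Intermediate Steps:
g = -26895
x(s) = 2*s*(1 + s) (x(s) = (2*s)*(s + 1) = (2*s)*(1 + s) = 2*s*(1 + s))
√(g + (-111 + x(5)*(-31))) = √(-26895 + (-111 + (2*5*(1 + 5))*(-31))) = √(-26895 + (-111 + (2*5*6)*(-31))) = √(-26895 + (-111 + 60*(-31))) = √(-26895 + (-111 - 1860)) = √(-26895 - 1971) = √(-28866) = I*√28866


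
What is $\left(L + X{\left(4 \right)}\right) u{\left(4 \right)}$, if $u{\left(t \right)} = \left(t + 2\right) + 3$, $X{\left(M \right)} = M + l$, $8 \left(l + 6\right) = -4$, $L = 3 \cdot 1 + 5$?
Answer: $\frac{99}{2} \approx 49.5$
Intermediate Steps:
$L = 8$ ($L = 3 + 5 = 8$)
$l = - \frac{13}{2}$ ($l = -6 + \frac{1}{8} \left(-4\right) = -6 - \frac{1}{2} = - \frac{13}{2} \approx -6.5$)
$X{\left(M \right)} = - \frac{13}{2} + M$ ($X{\left(M \right)} = M - \frac{13}{2} = - \frac{13}{2} + M$)
$u{\left(t \right)} = 5 + t$ ($u{\left(t \right)} = \left(2 + t\right) + 3 = 5 + t$)
$\left(L + X{\left(4 \right)}\right) u{\left(4 \right)} = \left(8 + \left(- \frac{13}{2} + 4\right)\right) \left(5 + 4\right) = \left(8 - \frac{5}{2}\right) 9 = \frac{11}{2} \cdot 9 = \frac{99}{2}$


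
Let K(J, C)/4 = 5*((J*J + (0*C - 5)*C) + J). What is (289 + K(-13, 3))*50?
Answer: 155450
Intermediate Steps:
K(J, C) = -100*C + 20*J + 20*J**2 (K(J, C) = 4*(5*((J*J + (0*C - 5)*C) + J)) = 4*(5*((J**2 + (0 - 5)*C) + J)) = 4*(5*((J**2 - 5*C) + J)) = 4*(5*(J + J**2 - 5*C)) = 4*(-25*C + 5*J + 5*J**2) = -100*C + 20*J + 20*J**2)
(289 + K(-13, 3))*50 = (289 + (-100*3 + 20*(-13) + 20*(-13)**2))*50 = (289 + (-300 - 260 + 20*169))*50 = (289 + (-300 - 260 + 3380))*50 = (289 + 2820)*50 = 3109*50 = 155450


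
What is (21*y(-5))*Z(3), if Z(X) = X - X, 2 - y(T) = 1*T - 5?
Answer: 0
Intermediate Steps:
y(T) = 7 - T (y(T) = 2 - (1*T - 5) = 2 - (T - 5) = 2 - (-5 + T) = 2 + (5 - T) = 7 - T)
Z(X) = 0
(21*y(-5))*Z(3) = (21*(7 - 1*(-5)))*0 = (21*(7 + 5))*0 = (21*12)*0 = 252*0 = 0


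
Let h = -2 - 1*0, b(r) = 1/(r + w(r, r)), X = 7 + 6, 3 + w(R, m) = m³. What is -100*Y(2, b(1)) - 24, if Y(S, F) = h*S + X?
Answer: -924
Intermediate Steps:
w(R, m) = -3 + m³
X = 13
b(r) = 1/(-3 + r + r³) (b(r) = 1/(r + (-3 + r³)) = 1/(-3 + r + r³))
h = -2 (h = -2 + 0 = -2)
Y(S, F) = 13 - 2*S (Y(S, F) = -2*S + 13 = 13 - 2*S)
-100*Y(2, b(1)) - 24 = -100*(13 - 2*2) - 24 = -100*(13 - 4) - 24 = -100*9 - 24 = -900 - 24 = -924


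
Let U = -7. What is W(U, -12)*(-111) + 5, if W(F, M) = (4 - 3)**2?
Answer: -106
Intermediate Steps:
W(F, M) = 1 (W(F, M) = 1**2 = 1)
W(U, -12)*(-111) + 5 = 1*(-111) + 5 = -111 + 5 = -106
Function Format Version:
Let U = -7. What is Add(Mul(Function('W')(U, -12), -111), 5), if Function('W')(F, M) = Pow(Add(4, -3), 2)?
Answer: -106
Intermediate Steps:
Function('W')(F, M) = 1 (Function('W')(F, M) = Pow(1, 2) = 1)
Add(Mul(Function('W')(U, -12), -111), 5) = Add(Mul(1, -111), 5) = Add(-111, 5) = -106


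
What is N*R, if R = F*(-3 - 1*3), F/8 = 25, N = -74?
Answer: 88800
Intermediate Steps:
F = 200 (F = 8*25 = 200)
R = -1200 (R = 200*(-3 - 1*3) = 200*(-3 - 3) = 200*(-6) = -1200)
N*R = -74*(-1200) = 88800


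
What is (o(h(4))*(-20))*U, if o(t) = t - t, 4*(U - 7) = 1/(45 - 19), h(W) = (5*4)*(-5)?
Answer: 0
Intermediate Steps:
h(W) = -100 (h(W) = 20*(-5) = -100)
U = 729/104 (U = 7 + 1/(4*(45 - 19)) = 7 + (¼)/26 = 7 + (¼)*(1/26) = 7 + 1/104 = 729/104 ≈ 7.0096)
o(t) = 0
(o(h(4))*(-20))*U = (0*(-20))*(729/104) = 0*(729/104) = 0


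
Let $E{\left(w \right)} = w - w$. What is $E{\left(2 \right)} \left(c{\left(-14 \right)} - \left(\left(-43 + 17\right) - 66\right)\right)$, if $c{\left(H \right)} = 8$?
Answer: $0$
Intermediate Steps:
$E{\left(w \right)} = 0$
$E{\left(2 \right)} \left(c{\left(-14 \right)} - \left(\left(-43 + 17\right) - 66\right)\right) = 0 \left(8 - \left(\left(-43 + 17\right) - 66\right)\right) = 0 \left(8 - \left(-26 - 66\right)\right) = 0 \left(8 - -92\right) = 0 \left(8 + 92\right) = 0 \cdot 100 = 0$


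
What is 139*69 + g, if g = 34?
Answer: 9625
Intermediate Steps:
139*69 + g = 139*69 + 34 = 9591 + 34 = 9625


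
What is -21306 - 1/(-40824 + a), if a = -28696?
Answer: -1481193119/69520 ≈ -21306.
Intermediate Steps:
-21306 - 1/(-40824 + a) = -21306 - 1/(-40824 - 28696) = -21306 - 1/(-69520) = -21306 - 1*(-1/69520) = -21306 + 1/69520 = -1481193119/69520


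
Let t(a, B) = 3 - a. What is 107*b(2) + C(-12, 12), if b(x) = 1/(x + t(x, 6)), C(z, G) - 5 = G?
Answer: 158/3 ≈ 52.667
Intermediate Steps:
C(z, G) = 5 + G
b(x) = 1/3 (b(x) = 1/(x + (3 - x)) = 1/3)
107*b(2) + C(-12, 12) = 107*(1/3) + (5 + 12) = 107/3 + 17 = 158/3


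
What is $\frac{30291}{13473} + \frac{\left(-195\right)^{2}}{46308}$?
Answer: $\frac{212780717}{69323076} \approx 3.0694$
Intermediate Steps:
$\frac{30291}{13473} + \frac{\left(-195\right)^{2}}{46308} = 30291 \cdot \frac{1}{13473} + 38025 \cdot \frac{1}{46308} = \frac{10097}{4491} + \frac{12675}{15436} = \frac{212780717}{69323076}$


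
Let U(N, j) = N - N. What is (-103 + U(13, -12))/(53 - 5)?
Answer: -103/48 ≈ -2.1458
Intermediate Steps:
U(N, j) = 0
(-103 + U(13, -12))/(53 - 5) = (-103 + 0)/(53 - 5) = -103/48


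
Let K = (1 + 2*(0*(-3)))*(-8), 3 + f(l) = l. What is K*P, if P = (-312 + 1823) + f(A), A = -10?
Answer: -11984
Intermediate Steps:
f(l) = -3 + l
P = 1498 (P = (-312 + 1823) + (-3 - 10) = 1511 - 13 = 1498)
K = -8 (K = (1 + 2*0)*(-8) = (1 + 0)*(-8) = 1*(-8) = -8)
K*P = -8*1498 = -11984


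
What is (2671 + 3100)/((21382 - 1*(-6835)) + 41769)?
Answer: 5771/69986 ≈ 0.082459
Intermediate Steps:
(2671 + 3100)/((21382 - 1*(-6835)) + 41769) = 5771/((21382 + 6835) + 41769) = 5771/(28217 + 41769) = 5771/69986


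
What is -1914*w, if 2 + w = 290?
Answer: -551232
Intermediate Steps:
w = 288 (w = -2 + 290 = 288)
-1914*w = -1914*288 = -551232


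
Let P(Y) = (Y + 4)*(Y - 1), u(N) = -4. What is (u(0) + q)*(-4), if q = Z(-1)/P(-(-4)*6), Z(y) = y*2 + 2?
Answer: 16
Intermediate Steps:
Z(y) = 2 + 2*y (Z(y) = 2*y + 2 = 2 + 2*y)
P(Y) = (-1 + Y)*(4 + Y) (P(Y) = (4 + Y)*(-1 + Y) = (-1 + Y)*(4 + Y))
q = 0 (q = (2 + 2*(-1))/(-4 + (-(-4)*6)² + 3*(-(-4)*6)) = (2 - 2)/(-4 + (-4*(-6))² + 3*(-4*(-6))) = 0/(-4 + 24² + 3*24) = 0/(-4 + 576 + 72) = 0/644 = 0*(1/644) = 0)
(u(0) + q)*(-4) = (-4 + 0)*(-4) = -4*(-4) = 16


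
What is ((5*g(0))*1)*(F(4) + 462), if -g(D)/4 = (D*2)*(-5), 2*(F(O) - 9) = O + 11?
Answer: 0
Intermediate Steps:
F(O) = 29/2 + O/2 (F(O) = 9 + (O + 11)/2 = 9 + (11 + O)/2 = 9 + (11/2 + O/2) = 29/2 + O/2)
g(D) = 40*D (g(D) = -4*D*2*(-5) = -4*2*D*(-5) = -(-40)*D = 40*D)
((5*g(0))*1)*(F(4) + 462) = ((5*(40*0))*1)*((29/2 + (½)*4) + 462) = ((5*0)*1)*((29/2 + 2) + 462) = (0*1)*(33/2 + 462) = 0*(957/2) = 0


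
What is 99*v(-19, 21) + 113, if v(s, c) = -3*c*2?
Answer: -12361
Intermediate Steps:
v(s, c) = -6*c
99*v(-19, 21) + 113 = 99*(-6*21) + 113 = 99*(-126) + 113 = -12474 + 113 = -12361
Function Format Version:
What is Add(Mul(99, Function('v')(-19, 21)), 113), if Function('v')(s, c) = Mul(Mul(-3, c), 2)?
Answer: -12361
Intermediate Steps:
Function('v')(s, c) = Mul(-6, c)
Add(Mul(99, Function('v')(-19, 21)), 113) = Add(Mul(99, Mul(-6, 21)), 113) = Add(Mul(99, -126), 113) = Add(-12474, 113) = -12361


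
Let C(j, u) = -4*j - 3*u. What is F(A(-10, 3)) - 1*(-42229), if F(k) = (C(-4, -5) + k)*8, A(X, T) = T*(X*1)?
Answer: 42237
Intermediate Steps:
A(X, T) = T*X
F(k) = 248 + 8*k (F(k) = ((-4*(-4) - 3*(-5)) + k)*8 = ((16 + 15) + k)*8 = (31 + k)*8 = 248 + 8*k)
F(A(-10, 3)) - 1*(-42229) = (248 + 8*(3*(-10))) - 1*(-42229) = (248 + 8*(-30)) + 42229 = (248 - 240) + 42229 = 8 + 42229 = 42237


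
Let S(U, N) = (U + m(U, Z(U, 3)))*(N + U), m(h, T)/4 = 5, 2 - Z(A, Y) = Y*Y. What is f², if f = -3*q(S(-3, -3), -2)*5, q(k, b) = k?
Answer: 2340900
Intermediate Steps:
Z(A, Y) = 2 - Y² (Z(A, Y) = 2 - Y*Y = 2 - Y²)
m(h, T) = 20 (m(h, T) = 4*5 = 20)
S(U, N) = (20 + U)*(N + U) (S(U, N) = (U + 20)*(N + U) = (20 + U)*(N + U))
f = 1530 (f = -3*((-3)² + 20*(-3) + 20*(-3) - 3*(-3))*5 = -3*(9 - 60 - 60 + 9)*5 = -3*(-102)*5 = 306*5 = 1530)
f² = 1530² = 2340900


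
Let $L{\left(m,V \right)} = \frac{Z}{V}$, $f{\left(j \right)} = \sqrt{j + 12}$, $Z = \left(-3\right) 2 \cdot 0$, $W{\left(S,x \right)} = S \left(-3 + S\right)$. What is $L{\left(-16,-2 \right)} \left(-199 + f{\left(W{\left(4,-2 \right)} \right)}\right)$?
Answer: $0$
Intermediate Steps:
$Z = 0$ ($Z = \left(-6\right) 0 = 0$)
$f{\left(j \right)} = \sqrt{12 + j}$
$L{\left(m,V \right)} = 0$ ($L{\left(m,V \right)} = \frac{0}{V} = 0$)
$L{\left(-16,-2 \right)} \left(-199 + f{\left(W{\left(4,-2 \right)} \right)}\right) = 0 \left(-199 + \sqrt{12 + 4 \left(-3 + 4\right)}\right) = 0 \left(-199 + \sqrt{12 + 4 \cdot 1}\right) = 0 \left(-199 + \sqrt{12 + 4}\right) = 0 \left(-199 + \sqrt{16}\right) = 0 \left(-199 + 4\right) = 0 \left(-195\right) = 0$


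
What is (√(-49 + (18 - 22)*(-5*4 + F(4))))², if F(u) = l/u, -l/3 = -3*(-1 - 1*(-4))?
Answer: 4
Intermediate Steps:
l = 27 (l = -(-9)*(-1 - 1*(-4)) = -(-9)*(-1 + 4) = -(-9)*3 = -3*(-9) = 27)
F(u) = 27/u
(√(-49 + (18 - 22)*(-5*4 + F(4))))² = (√(-49 + (18 - 22)*(-5*4 + 27/4)))² = (√(-49 - 4*(-20 + 27*(¼))))² = (√(-49 - 4*(-20 + 27/4)))² = (√(-49 - 4*(-53/4)))² = (√(-49 + 53))² = (√4)² = 2² = 4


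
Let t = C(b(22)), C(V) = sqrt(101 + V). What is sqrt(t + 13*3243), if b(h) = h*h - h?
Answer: sqrt(42159 + sqrt(563)) ≈ 205.38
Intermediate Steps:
b(h) = h**2 - h
t = sqrt(563) (t = sqrt(101 + 22*(-1 + 22)) = sqrt(101 + 22*21) = sqrt(101 + 462) = sqrt(563) ≈ 23.728)
sqrt(t + 13*3243) = sqrt(sqrt(563) + 13*3243) = sqrt(sqrt(563) + 42159) = sqrt(42159 + sqrt(563))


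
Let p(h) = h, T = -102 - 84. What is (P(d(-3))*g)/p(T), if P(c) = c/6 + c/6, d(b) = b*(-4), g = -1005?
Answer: 670/31 ≈ 21.613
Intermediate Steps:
T = -186
d(b) = -4*b
P(c) = c/3 (P(c) = c*(⅙) + c*(⅙) = c/6 + c/6 = c/3)
(P(d(-3))*g)/p(T) = (((-4*(-3))/3)*(-1005))/(-186) = (((⅓)*12)*(-1005))*(-1/186) = (4*(-1005))*(-1/186) = -4020*(-1/186) = 670/31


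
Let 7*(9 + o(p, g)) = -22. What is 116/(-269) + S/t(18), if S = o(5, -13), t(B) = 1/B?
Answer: -412382/1883 ≈ -219.00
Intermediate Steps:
o(p, g) = -85/7 (o(p, g) = -9 + (⅐)*(-22) = -9 - 22/7 = -85/7)
S = -85/7 ≈ -12.143
116/(-269) + S/t(18) = 116/(-269) - 85/(7*(1/18)) = 116*(-1/269) - 85/(7*1/18) = -116/269 - 85/7*18 = -116/269 - 1530/7 = -412382/1883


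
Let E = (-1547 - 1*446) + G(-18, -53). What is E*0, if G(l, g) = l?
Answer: 0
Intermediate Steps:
E = -2011 (E = (-1547 - 1*446) - 18 = (-1547 - 446) - 18 = -1993 - 18 = -2011)
E*0 = -2011*0 = 0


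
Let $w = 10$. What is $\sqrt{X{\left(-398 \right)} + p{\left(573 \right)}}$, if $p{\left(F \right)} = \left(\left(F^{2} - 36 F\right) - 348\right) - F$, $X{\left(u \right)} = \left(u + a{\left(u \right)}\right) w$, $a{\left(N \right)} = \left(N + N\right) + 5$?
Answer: $\sqrt{294890} \approx 543.04$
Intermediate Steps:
$a{\left(N \right)} = 5 + 2 N$ ($a{\left(N \right)} = 2 N + 5 = 5 + 2 N$)
$X{\left(u \right)} = 50 + 30 u$ ($X{\left(u \right)} = \left(u + \left(5 + 2 u\right)\right) 10 = \left(5 + 3 u\right) 10 = 50 + 30 u$)
$p{\left(F \right)} = -348 + F^{2} - 37 F$ ($p{\left(F \right)} = \left(-348 + F^{2} - 36 F\right) - F = -348 + F^{2} - 37 F$)
$\sqrt{X{\left(-398 \right)} + p{\left(573 \right)}} = \sqrt{\left(50 + 30 \left(-398\right)\right) - \left(21549 - 328329\right)} = \sqrt{\left(50 - 11940\right) - -306780} = \sqrt{-11890 + 306780} = \sqrt{294890}$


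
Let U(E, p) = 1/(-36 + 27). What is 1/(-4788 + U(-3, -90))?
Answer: -9/43093 ≈ -0.00020885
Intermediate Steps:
U(E, p) = -1/9 (U(E, p) = 1/(-9) = -1/9)
1/(-4788 + U(-3, -90)) = 1/(-4788 - 1/9) = 1/(-43093/9) = -9/43093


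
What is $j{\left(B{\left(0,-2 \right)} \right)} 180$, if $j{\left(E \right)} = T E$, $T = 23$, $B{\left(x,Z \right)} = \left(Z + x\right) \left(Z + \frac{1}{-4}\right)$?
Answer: $18630$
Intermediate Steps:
$B{\left(x,Z \right)} = \left(- \frac{1}{4} + Z\right) \left(Z + x\right)$ ($B{\left(x,Z \right)} = \left(Z + x\right) \left(Z - \frac{1}{4}\right) = \left(Z + x\right) \left(- \frac{1}{4} + Z\right) = \left(- \frac{1}{4} + Z\right) \left(Z + x\right)$)
$j{\left(E \right)} = 23 E$
$j{\left(B{\left(0,-2 \right)} \right)} 180 = 23 \left(\left(-2\right)^{2} - - \frac{1}{2} - 0 - 0\right) 180 = 23 \left(4 + \frac{1}{2} + 0 + 0\right) 180 = 23 \cdot \frac{9}{2} \cdot 180 = \frac{207}{2} \cdot 180 = 18630$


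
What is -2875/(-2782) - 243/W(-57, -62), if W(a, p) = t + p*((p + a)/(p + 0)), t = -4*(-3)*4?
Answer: 880151/197522 ≈ 4.4560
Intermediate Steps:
t = 48 (t = 12*4 = 48)
W(a, p) = 48 + a + p (W(a, p) = 48 + p*((p + a)/(p + 0)) = 48 + p*((a + p)/p) = 48 + (a + p) = 48 + a + p)
-2875/(-2782) - 243/W(-57, -62) = -2875/(-2782) - 243/(48 - 57 - 62) = -2875*(-1/2782) - 243/(-71) = 2875/2782 - 243*(-1/71) = 2875/2782 + 243/71 = 880151/197522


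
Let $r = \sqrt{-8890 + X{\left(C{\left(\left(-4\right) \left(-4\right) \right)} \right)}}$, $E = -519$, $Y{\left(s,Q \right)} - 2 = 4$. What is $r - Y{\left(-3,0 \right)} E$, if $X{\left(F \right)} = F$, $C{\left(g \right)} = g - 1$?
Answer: $3114 + 5 i \sqrt{355} \approx 3114.0 + 94.207 i$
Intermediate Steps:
$Y{\left(s,Q \right)} = 6$ ($Y{\left(s,Q \right)} = 2 + 4 = 6$)
$C{\left(g \right)} = -1 + g$
$r = 5 i \sqrt{355}$ ($r = \sqrt{-8890 - -15} = \sqrt{-8890 + \left(-1 + 16\right)} = \sqrt{-8890 + 15} = \sqrt{-8875} = 5 i \sqrt{355} \approx 94.207 i$)
$r - Y{\left(-3,0 \right)} E = 5 i \sqrt{355} - 6 \left(-519\right) = 5 i \sqrt{355} - -3114 = 5 i \sqrt{355} + 3114 = 3114 + 5 i \sqrt{355}$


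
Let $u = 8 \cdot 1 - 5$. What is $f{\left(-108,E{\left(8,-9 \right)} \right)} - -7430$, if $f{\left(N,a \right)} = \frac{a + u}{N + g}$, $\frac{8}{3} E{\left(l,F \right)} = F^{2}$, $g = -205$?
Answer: $\frac{18604453}{2504} \approx 7429.9$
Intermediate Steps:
$u = 3$ ($u = 8 - 5 = 3$)
$E{\left(l,F \right)} = \frac{3 F^{2}}{8}$
$f{\left(N,a \right)} = \frac{3 + a}{-205 + N}$ ($f{\left(N,a \right)} = \frac{a + 3}{N - 205} = \frac{3 + a}{-205 + N}$)
$f{\left(-108,E{\left(8,-9 \right)} \right)} - -7430 = \frac{3 + \frac{3 \left(-9\right)^{2}}{8}}{-205 - 108} - -7430 = \frac{3 + \frac{3}{8} \cdot 81}{-313} + 7430 = - \frac{3 + \frac{243}{8}}{313} + 7430 = \left(- \frac{1}{313}\right) \frac{267}{8} + 7430 = - \frac{267}{2504} + 7430 = \frac{18604453}{2504}$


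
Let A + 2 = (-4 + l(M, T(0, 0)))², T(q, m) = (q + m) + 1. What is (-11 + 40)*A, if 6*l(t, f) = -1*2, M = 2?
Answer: 4379/9 ≈ 486.56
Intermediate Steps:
T(q, m) = 1 + m + q (T(q, m) = (m + q) + 1 = 1 + m + q)
l(t, f) = -⅓ (l(t, f) = (-1*2)/6 = (⅙)*(-2) = -⅓)
A = 151/9 (A = -2 + (-4 - ⅓)² = -2 + (-13/3)² = -2 + 169/9 = 151/9 ≈ 16.778)
(-11 + 40)*A = (-11 + 40)*(151/9) = 29*(151/9) = 4379/9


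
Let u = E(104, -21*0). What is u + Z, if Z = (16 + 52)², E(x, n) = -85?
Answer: 4539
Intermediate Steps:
u = -85
Z = 4624 (Z = 68² = 4624)
u + Z = -85 + 4624 = 4539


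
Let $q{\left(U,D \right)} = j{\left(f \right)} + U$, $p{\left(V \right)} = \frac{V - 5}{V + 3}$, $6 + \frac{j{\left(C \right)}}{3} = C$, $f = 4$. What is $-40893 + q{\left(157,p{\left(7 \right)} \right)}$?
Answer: $-40742$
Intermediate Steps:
$j{\left(C \right)} = -18 + 3 C$
$p{\left(V \right)} = \frac{-5 + V}{3 + V}$
$q{\left(U,D \right)} = -6 + U$ ($q{\left(U,D \right)} = \left(-18 + 3 \cdot 4\right) + U = \left(-18 + 12\right) + U = -6 + U$)
$-40893 + q{\left(157,p{\left(7 \right)} \right)} = -40893 + \left(-6 + 157\right) = -40893 + 151 = -40742$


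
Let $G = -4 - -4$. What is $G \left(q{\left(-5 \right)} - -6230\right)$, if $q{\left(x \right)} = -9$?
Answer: $0$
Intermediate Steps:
$G = 0$ ($G = -4 + 4 = 0$)
$G \left(q{\left(-5 \right)} - -6230\right) = 0 \left(-9 - -6230\right) = 0 \left(-9 + 6230\right) = 0 \cdot 6221 = 0$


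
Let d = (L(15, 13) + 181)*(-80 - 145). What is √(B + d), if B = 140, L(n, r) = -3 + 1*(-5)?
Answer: I*√38785 ≈ 196.94*I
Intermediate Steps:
L(n, r) = -8 (L(n, r) = -3 - 5 = -8)
d = -38925 (d = (-8 + 181)*(-80 - 145) = 173*(-225) = -38925)
√(B + d) = √(140 - 38925) = √(-38785) = I*√38785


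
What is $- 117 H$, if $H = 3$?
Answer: $-351$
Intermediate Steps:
$- 117 H = \left(-117\right) 3 = -351$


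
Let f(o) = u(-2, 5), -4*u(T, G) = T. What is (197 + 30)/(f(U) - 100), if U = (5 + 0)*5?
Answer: -454/199 ≈ -2.2814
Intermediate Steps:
u(T, G) = -T/4
U = 25 (U = 5*5 = 25)
f(o) = 1/2 (f(o) = -1/4*(-2) = 1/2)
(197 + 30)/(f(U) - 100) = (197 + 30)/(1/2 - 100) = 227/(-199/2) = 227*(-2/199) = -454/199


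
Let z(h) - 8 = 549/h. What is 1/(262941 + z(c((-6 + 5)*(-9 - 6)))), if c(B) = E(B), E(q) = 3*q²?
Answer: 75/19721236 ≈ 3.8030e-6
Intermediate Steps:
c(B) = 3*B²
z(h) = 8 + 549/h
1/(262941 + z(c((-6 + 5)*(-9 - 6)))) = 1/(262941 + (8 + 549/((3*((-6 + 5)*(-9 - 6))²)))) = 1/(262941 + (8 + 549/((3*(-1*(-15))²)))) = 1/(262941 + (8 + 549/((3*15²)))) = 1/(262941 + (8 + 549/((3*225)))) = 1/(262941 + (8 + 549/675)) = 1/(262941 + (8 + 549*(1/675))) = 1/(262941 + (8 + 61/75)) = 1/(262941 + 661/75) = 1/(19721236/75) = 75/19721236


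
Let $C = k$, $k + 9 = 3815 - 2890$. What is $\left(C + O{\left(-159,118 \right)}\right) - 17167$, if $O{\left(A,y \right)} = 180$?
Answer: $-16071$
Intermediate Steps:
$k = 916$ ($k = -9 + \left(3815 - 2890\right) = -9 + 925 = 916$)
$C = 916$
$\left(C + O{\left(-159,118 \right)}\right) - 17167 = \left(916 + 180\right) - 17167 = 1096 - 17167 = -16071$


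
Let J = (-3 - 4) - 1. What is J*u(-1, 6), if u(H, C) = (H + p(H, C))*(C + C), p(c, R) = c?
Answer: 192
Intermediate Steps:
u(H, C) = 4*C*H (u(H, C) = (H + H)*(C + C) = (2*H)*(2*C) = 4*C*H)
J = -8 (J = -7 - 1 = -8)
J*u(-1, 6) = -32*6*(-1) = -8*(-24) = 192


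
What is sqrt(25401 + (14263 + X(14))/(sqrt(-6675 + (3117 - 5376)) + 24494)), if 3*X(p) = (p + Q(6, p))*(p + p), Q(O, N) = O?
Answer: sqrt(3)*sqrt((1866559631 + 76203*I*sqrt(8934))/(24494 + I*sqrt(8934)))/3 ≈ 159.38 - 7.1416e-6*I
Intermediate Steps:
X(p) = 2*p*(6 + p)/3 (X(p) = ((p + 6)*(p + p))/3 = ((6 + p)*(2*p))/3 = (2*p*(6 + p))/3 = 2*p*(6 + p)/3)
sqrt(25401 + (14263 + X(14))/(sqrt(-6675 + (3117 - 5376)) + 24494)) = sqrt(25401 + (14263 + (2/3)*14*(6 + 14))/(sqrt(-6675 + (3117 - 5376)) + 24494)) = sqrt(25401 + (14263 + (2/3)*14*20)/(sqrt(-6675 - 2259) + 24494)) = sqrt(25401 + (14263 + 560/3)/(sqrt(-8934) + 24494)) = sqrt(25401 + 43349/(3*(I*sqrt(8934) + 24494))) = sqrt(25401 + 43349/(3*(24494 + I*sqrt(8934))))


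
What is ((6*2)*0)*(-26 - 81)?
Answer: 0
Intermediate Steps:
((6*2)*0)*(-26 - 81) = (12*0)*(-107) = 0*(-107) = 0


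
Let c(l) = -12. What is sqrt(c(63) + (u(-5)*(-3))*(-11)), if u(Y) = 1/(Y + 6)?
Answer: sqrt(21) ≈ 4.5826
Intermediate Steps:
u(Y) = 1/(6 + Y)
sqrt(c(63) + (u(-5)*(-3))*(-11)) = sqrt(-12 + (-3/(6 - 5))*(-11)) = sqrt(-12 + (-3/1)*(-11)) = sqrt(-12 + (1*(-3))*(-11)) = sqrt(-12 - 3*(-11)) = sqrt(-12 + 33) = sqrt(21)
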